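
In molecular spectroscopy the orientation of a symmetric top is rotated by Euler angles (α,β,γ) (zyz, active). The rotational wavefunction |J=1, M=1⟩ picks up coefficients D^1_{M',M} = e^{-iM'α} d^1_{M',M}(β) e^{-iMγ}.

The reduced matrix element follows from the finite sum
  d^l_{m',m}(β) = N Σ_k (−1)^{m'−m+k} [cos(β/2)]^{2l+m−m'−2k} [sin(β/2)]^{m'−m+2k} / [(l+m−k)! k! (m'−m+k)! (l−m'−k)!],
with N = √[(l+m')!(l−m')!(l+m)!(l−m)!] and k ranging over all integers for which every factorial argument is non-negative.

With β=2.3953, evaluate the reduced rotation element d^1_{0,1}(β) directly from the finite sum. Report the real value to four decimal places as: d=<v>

d^1_{0,1}(β=2.3953) via the finite sum:
With c≡cos(β/2)=0.364547 and s≡sin(β/2)=0.931185, N=[1·1·2·1]^{1/2}=1.414214
k: max(0,(1)−(0))=1 … min(1+(1),1−(0))=1
  k=1: (−1)^0·1.4142/(1)·0.3645^1·0.9312^1 = +0.480070
d^1_{0,1}(2.3953) = +0.480070

d=0.4801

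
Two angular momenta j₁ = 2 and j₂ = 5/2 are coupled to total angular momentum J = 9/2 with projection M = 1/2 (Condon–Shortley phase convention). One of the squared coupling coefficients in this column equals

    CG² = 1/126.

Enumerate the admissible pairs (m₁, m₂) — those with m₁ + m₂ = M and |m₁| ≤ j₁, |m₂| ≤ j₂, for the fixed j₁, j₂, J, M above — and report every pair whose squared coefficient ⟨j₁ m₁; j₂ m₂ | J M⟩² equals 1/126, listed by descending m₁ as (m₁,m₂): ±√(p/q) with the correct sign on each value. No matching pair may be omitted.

(-2,5/2): +√(1/126)

Admissible pairs with m₁+m₂ = M = 1/2: (-2,5/2), (-1,3/2), (0,1/2), (1,-1/2), (2,-3/2)
  (m₁,m₂)=(2,-3/2): CG² = 5/126, CG = +√(5/126)
  (m₁,m₂)=(1,-1/2): CG² = 20/63, CG = +√(20/63)
  (m₁,m₂)=(0,1/2): CG² = 10/21, CG = +√(10/21)
  (m₁,m₂)=(-1,3/2): CG² = 10/63, CG = +√(10/63)
  (m₁,m₂)=(-2,5/2): CG² = 1/126, CG = +√(1/126)   ← matches the target
Pairs with CG² = 1/126: (-2,5/2): +√(1/126)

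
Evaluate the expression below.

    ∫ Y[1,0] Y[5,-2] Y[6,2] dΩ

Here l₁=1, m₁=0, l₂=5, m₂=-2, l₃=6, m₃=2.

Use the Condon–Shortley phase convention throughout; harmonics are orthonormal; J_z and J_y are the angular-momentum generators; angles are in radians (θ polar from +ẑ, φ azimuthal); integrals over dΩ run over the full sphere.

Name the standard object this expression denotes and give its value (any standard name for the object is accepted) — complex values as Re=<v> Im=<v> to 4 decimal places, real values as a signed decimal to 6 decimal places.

This is a Gaunt coefficient — the integral of a triple product of spherical harmonics over the sphere.
Rules hold: Σm=0, L=12 even, 4≤6≤6.
N = 3·11·13 = 429
Δ = 0!·2!·10!/13! = 1/858
Racah Σ t=0..0: t=0:+1/14400 = 1/14400
⇒ 3j(1 5 6; 0 0 0)² = 6/143, sgn +1
Racah Σ t=0..0: t=0:+1/30240 = 1/30240
⇒ 3j(1 5 6; 0 -2 2)² = 16/429, sgn +1
4πI² = N·(3j₀)²·(3jₘ)² = 96/143
I = +1·√(0.671329/4π) = 0.23113338

Gaunt coefficient, +0.231133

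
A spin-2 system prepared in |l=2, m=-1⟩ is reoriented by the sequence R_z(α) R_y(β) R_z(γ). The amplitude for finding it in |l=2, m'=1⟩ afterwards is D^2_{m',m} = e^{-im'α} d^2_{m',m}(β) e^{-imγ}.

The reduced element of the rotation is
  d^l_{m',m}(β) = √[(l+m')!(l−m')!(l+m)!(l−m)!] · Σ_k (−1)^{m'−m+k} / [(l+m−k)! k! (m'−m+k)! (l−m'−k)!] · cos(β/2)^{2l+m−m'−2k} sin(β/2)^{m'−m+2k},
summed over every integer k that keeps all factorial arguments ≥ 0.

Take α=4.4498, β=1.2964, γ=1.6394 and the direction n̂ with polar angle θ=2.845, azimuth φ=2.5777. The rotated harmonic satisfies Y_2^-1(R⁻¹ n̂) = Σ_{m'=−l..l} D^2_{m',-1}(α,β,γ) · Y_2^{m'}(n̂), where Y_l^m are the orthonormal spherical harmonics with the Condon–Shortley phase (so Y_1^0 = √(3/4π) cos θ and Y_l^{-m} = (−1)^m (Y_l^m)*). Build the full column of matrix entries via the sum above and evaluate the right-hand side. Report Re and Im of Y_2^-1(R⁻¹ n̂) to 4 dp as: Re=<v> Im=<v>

Re=0.0900 Im=-0.2318

Need the full column D^2_{m',-1} for m'=−2..2 at α=4.4498, β=1.2964, γ=1.6394.
cos(β/2)=0.797172, sin(β/2)=0.603752
d^2_{-2,-1}: single k=1 term ⇒ +0.611709;  D = -0.269688-0.549050i
d^2_{-1,-1}: k∈[0..1] ⇒ +0.403839 -0.694933 = -0.291095;  D = -0.285635+0.056115i
d^2_{0,-1}: k∈[0..1] ⇒ -0.749187 +0.429739 = -0.319449;  D = +0.021898-0.318697i
d^2_{1,-1}: k∈[0..1] ⇒ +0.694933 -0.132873 = +0.562060;  D = -0.531515-0.182766i
d^2_{2,-1}: single k=0 term ⇒ -0.350880;  D = -0.196317+0.290820i
Y_2^{m'}(θ=2.845,φ=2.5777) and Σ D·Y over m':
  (-0.2697-0.5491i)·(+0.0141+0.0298i)  (-0.2856+0.0561i)·(+0.1825+0.1154i)  (+0.0219-0.3187i)·(+0.5500+0.0000i)  (-0.5315-0.1828i)·(-0.1825+0.1154i)  (-0.1963+0.2908i)·(+0.0141-0.0298i)
Y_2^-1(R⁻¹ n̂) = +0.089978-0.231823i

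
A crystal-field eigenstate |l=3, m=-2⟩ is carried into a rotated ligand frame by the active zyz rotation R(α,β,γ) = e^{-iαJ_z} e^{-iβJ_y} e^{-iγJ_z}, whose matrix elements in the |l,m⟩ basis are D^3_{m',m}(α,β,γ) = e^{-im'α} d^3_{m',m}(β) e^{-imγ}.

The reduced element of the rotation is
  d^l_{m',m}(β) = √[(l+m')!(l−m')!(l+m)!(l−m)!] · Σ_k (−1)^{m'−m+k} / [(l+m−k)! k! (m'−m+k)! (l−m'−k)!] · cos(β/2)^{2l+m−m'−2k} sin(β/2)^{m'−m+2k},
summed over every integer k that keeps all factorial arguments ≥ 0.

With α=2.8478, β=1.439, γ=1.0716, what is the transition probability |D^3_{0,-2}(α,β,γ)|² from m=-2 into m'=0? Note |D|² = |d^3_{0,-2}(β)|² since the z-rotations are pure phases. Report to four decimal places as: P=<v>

P=0.0313

D^3_{0,-2}(2.8478,1.4390,1.0716) = e^{-i·0·2.8478}·d^3_{0,-2}(1.4390)·e^{-i·-2·1.0716}. Compute d first:
c=cos(1.439000/2)=0.752135, s=sin(1.439000/2)=0.659009; N=√[6·6·1·120]=65.726707
k∈{0,1} keeps every argument non-negative
  k=0: (−1)^2·65.7267/(12)·0.7521^4·0.6590^2 = +0.761249
  k=1: (−1)^3·65.7267/(12)·0.7521^2·0.6590^4 = -0.584409
d^3_{0,-2}(1.4390) = +0.761249 -0.584409 = +0.176840
|D^3_{0,-2}|² = |d^3_{0,-2}(β)|² = (+0.176840)² = 0.031272 (the z-rotation phases have unit modulus)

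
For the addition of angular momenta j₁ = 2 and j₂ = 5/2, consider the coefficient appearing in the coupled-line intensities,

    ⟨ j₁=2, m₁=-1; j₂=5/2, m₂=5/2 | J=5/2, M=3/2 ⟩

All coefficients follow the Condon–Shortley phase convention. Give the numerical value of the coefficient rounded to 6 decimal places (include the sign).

+√(3/7) = +0.654654

√[6·2!2!3!/8! · 1!3!5!0!4!1!] = √(432/7)
  +(−1)^2/∏(2,0,1,3,1,0)! = 1/12  (running 1/12)
⟨..|..⟩ = √(432/7)·(1/12) = +0.654654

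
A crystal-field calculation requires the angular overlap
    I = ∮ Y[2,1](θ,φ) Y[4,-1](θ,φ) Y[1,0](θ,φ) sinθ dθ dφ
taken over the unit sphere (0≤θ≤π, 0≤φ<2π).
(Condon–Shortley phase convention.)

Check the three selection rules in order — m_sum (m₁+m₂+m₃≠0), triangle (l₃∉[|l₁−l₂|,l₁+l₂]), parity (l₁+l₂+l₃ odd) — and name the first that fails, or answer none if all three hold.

Σmᵢ = 0  ✓
l₃∈[|l₁−l₂|,l₁+l₂]=[2,6] required, l₃=1 fails  ✗
Σlᵢ = 7 ⇒ odd

triangle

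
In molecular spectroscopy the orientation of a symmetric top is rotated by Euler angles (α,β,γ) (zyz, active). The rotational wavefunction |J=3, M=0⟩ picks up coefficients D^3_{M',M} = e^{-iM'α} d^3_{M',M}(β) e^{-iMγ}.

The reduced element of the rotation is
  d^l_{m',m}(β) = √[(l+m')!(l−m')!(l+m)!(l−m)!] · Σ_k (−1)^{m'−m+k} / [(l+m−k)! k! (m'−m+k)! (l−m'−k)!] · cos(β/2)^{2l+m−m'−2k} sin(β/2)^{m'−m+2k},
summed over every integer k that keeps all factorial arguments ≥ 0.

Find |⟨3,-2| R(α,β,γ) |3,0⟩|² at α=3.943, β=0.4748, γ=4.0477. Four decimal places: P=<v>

First d^3_{-2,0}(β=0.4748), then the phase factors e^{-i(-2)α} and e^{-i(0)γ}:
Half-angle: c=0.971953, s=0.235176. N=√(1·120·6·6)=65.726707
Admissible k: 2..3 (factorial args all ≥0)
  k=2: (−1)^0·65.7267/(12)·0.9720^4·0.2352^2 = +0.270351
  k=3: (−1)^1·65.7267/(12)·0.9720^2·0.2352^4 = -0.015828
d^3_{-2,0}(0.4748) = +0.270351 -0.015828 = +0.254523
|D^3_{-2,0}|² = |d^3_{-2,0}(β)|² = (+0.254523)² = 0.064782 (the z-rotation phases have unit modulus)

P=0.0648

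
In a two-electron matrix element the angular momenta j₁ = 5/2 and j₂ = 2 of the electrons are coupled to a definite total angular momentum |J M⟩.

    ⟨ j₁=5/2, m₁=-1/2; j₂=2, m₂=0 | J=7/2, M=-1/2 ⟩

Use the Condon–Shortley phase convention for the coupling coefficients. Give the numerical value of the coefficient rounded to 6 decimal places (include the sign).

-0.195180

j₁+j₂−J=1  J+j₁−j₂=4  J−j₁+j₂=3  j₁+j₂+J+1=9
(j₁±m₁, j₂±m₂, J±M) = (2,3,2,2,3,4)
P² = 768/35
sum k=0..1:
  [0] +1/12 = 1/12
  [1] −1/8 = -1/8
S = -1/24
C² = P²·S² = 4/105 ; C = -0.195180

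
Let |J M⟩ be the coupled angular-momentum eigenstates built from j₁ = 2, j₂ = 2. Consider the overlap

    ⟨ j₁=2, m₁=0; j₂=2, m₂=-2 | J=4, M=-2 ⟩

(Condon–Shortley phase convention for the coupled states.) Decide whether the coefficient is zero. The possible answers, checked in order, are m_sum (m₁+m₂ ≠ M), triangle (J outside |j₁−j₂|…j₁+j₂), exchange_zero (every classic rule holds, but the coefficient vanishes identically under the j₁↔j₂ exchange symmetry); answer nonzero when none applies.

nonzero

m-sum: m₁+m₂ = 0+(-2) = -2, M = -2  ✓
triangle: |j₁−j₂| = 0 ≤ J = 4 ≤ j₁+j₂ = 4  ✓
exchange: j₁≠j₂ or m₁≠m₂ — the exchange symmetry imposes no constraint here
value check: CG = +√(3/14) = +0.462910 ≠ 0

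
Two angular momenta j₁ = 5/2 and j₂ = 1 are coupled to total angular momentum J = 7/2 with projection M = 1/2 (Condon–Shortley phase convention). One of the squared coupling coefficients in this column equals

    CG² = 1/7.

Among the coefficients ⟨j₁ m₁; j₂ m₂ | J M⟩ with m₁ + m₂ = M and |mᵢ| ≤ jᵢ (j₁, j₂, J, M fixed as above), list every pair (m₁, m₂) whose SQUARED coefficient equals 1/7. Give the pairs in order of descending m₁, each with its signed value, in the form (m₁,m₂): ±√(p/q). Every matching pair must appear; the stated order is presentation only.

Admissible pairs with m₁+m₂ = M = 1/2: (-1/2,1), (1/2,0), (3/2,-1)
  (m₁,m₂)=(3/2,-1): CG² = 1/7, CG = +√(1/7)   ← matches the target
  (m₁,m₂)=(1/2,0): CG² = 4/7, CG = +√(4/7)
  (m₁,m₂)=(-1/2,1): CG² = 2/7, CG = +√(2/7)
Pairs with CG² = 1/7: (3/2,-1): +√(1/7)

(3/2,-1): +√(1/7)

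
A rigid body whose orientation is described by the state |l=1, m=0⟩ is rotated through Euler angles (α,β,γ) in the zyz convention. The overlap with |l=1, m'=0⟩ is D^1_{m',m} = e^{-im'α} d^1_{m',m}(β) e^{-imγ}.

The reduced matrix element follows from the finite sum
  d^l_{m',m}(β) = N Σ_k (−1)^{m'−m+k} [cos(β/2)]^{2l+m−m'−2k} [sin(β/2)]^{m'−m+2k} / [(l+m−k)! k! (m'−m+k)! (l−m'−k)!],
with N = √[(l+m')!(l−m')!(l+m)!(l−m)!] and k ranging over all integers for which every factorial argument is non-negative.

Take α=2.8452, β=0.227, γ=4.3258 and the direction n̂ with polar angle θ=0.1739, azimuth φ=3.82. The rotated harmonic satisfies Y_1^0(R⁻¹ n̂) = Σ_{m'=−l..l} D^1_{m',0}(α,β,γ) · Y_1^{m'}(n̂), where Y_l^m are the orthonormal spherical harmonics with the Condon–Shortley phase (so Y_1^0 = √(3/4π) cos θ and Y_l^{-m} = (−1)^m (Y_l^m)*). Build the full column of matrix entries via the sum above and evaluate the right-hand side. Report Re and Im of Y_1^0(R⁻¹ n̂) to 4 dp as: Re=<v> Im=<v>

Need the full column D^1_{m',0} for m'=−1..1 at α=2.8452, β=0.2270, γ=4.3258.
cos(β/2)=0.993566, sin(β/2)=0.113256
d^1_{-1,0}: single k=1 term ⇒ +0.159138;  D = -0.152199+0.046480i
d^1_{0,0}: k∈[0..1] ⇒ +0.987173 -0.012827 = +0.974346;  D = +0.974346+0.000000i
d^1_{1,0}: single k=0 term ⇒ -0.159138;  D = +0.152199+0.046480i
Y_1^{m'}(θ=0.1739,φ=3.82) and Σ D·Y over m':
  (-0.1522+0.0465i)·(-0.0465+0.0375i)  (+0.9743+0.0000i)·(+0.4812+0.0000i)  (+0.1522+0.0465i)·(+0.0465+0.0375i)
Y_1^0(R⁻¹ n̂) = +0.479568+0.000000i

Re=0.4796 Im=0.0000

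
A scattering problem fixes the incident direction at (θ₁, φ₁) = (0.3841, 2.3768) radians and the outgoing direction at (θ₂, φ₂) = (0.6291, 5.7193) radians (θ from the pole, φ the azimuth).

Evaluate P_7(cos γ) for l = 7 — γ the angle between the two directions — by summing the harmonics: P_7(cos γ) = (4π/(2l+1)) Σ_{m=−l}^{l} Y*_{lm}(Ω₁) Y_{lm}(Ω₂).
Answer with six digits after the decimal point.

0.280462

Addition theorem: P_7(cos γ) = (4π/15) Σ_m Y*_{lm}(Ω₁) Y_{lm}(Ω₂), m = −7…7:
  term(m=-7) = (-0.000001, 0.000006)   from Y*(Ω₁)=(-0.000310, -0.000416), Y(Ω₂)=(-0.008459, -0.008808)
  term(m=-6) = (0.000108, -0.000282)   from Y*(Ω₁)=(-0.000592, 0.004766), Y(Ω₂)=(-0.060965, -0.015030)
  term(m=-5) = (-0.002872, 0.004518)   from Y*(Ω₁)=(0.021408, -0.017396), Y(Ω₂)=(-0.184107, 0.061454)
  term(m=-4) = (0.029774, -0.030880)   from Y*(Ω₁)=(-0.109293, -0.009029), Y(Ω₂)=(-0.247393, 0.302977)
  term(m=-3) = (-0.117706, 0.080998)   from Y*(Ω₁)=(0.200136, 0.226546), Y(Ω₂)=(-0.056988, 0.469224)
  term(m=-2) = (0.090145, -0.038306)   from Y*(Ω₁)=(0.021908, -0.531298), Y(Ω₂)=(0.078960, 0.166413)
  term(m=-1) = (0.132122, -0.026907)   from Y*(Ω₁)=(-0.306843, 0.294451), Y(Ω₂)=(-0.267970, -0.169458)
  term(m=+0) = (0.071640, 0.000000)   from Y*(Ω₁)=(-0.240958, -0.000000), Y(Ω₂)=(-0.297315, 0.000000)
  term(m=+1) = (0.132122, 0.026907)   from Y*(Ω₁)=(0.306843, 0.294451), Y(Ω₂)=(0.267970, -0.169458)
  term(m=+2) = (0.090145, 0.038306)   from Y*(Ω₁)=(0.021908, 0.531298), Y(Ω₂)=(0.078960, -0.166413)
  term(m=+3) = (-0.117706, -0.080998)   from Y*(Ω₁)=(-0.200136, 0.226546), Y(Ω₂)=(0.056988, 0.469224)
  term(m=+4) = (0.029774, 0.030880)   from Y*(Ω₁)=(-0.109293, 0.009029), Y(Ω₂)=(-0.247393, -0.302977)
  term(m=+5) = (-0.002872, -0.004518)   from Y*(Ω₁)=(-0.021408, -0.017396), Y(Ω₂)=(0.184107, 0.061454)
  term(m=+6) = (0.000108, 0.000282)   from Y*(Ω₁)=(-0.000592, -0.004766), Y(Ω₂)=(-0.060965, 0.015030)
  term(m=+7) = (-0.000001, -0.000006)   from Y*(Ω₁)=(0.000310, -0.000416), Y(Ω₂)=(0.008459, -0.008808)
Total Σ_m = (0.334777, -0.000000). Multiply by 0.837758: (0.280462, -0.000000). P_7(cos γ) = 0.280462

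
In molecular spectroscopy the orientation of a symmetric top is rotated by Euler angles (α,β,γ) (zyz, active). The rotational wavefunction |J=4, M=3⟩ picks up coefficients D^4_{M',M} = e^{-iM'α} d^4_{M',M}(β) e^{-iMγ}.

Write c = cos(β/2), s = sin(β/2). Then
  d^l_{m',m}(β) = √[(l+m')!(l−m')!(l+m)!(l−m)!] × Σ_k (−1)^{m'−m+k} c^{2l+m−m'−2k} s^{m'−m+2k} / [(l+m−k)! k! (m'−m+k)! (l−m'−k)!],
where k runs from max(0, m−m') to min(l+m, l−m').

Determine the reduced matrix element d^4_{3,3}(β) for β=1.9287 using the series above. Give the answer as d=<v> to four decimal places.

d=-0.1509

d^4_{3,3}(β=1.9287) via the finite sum:
Half-angle: c=0.569951, s=0.821679. N=√(5040·1·5040·1)=5040.000000
The bounds max(0,m−m')=0 and min(l+m,l−m')=1 give 2 terms
  k=0: (−1)^0·5040.0000/(5040)·0.5700^8·0.8217^0 = +0.011135
  k=1: (−1)^1·5040.0000/(720)·0.5700^6·0.8217^2 = -0.162005
d^4_{3,3}(1.9287) = +0.011135 -0.162005 = -0.150869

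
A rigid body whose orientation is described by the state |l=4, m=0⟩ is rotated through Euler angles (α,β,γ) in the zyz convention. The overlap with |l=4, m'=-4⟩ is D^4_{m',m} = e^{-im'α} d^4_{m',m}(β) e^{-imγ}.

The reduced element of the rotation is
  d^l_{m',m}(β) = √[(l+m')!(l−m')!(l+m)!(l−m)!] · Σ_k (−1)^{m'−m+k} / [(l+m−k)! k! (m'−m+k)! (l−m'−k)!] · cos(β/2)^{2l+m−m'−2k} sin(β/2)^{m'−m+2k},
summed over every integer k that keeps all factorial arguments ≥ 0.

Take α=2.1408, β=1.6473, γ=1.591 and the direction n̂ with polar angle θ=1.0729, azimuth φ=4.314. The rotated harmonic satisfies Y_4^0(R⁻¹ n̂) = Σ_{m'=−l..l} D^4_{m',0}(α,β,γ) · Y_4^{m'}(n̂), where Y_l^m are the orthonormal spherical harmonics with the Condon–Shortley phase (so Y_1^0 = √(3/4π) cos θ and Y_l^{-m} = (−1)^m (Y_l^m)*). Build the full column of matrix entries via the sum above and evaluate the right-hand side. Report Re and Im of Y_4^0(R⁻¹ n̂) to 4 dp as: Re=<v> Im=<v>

Re=-0.2853 Im=0.0000

Need the full column D^4_{m',0} for m'=−4..4 at α=2.1408, β=1.6473, γ=1.5910.
cos(β/2)=0.679548, sin(β/2)=0.733631
d^4_{-4,0}: single k=4 term ⇒ +0.516821;  D = -0.336575+0.392201i
d^4_{-3,0}: k∈[3..4] ⇒ +0.677014 -0.789065 = -0.112051;  D = -0.110967-0.015549i
d^4_{-2,0}: k∈[2..4] ⇒ +0.502803 -1.562721 +0.683011 = -0.376907;  D = +0.157392+0.342471i
d^4_{-1,0}: k∈[1..4] ⇒ +0.219550 -1.535324 +1.789432 -0.347599 = +0.126059;  D = -0.068026+0.106129i
d^4_{0,0}: k∈[0..4] ⇒ +0.045474 -0.848001 +2.223790 -1.151931 +0.083912 = +0.353244;  D = +0.353244+0.000000i
d^4_{1,0}: k∈[0..3] ⇒ -0.219550 +1.535324 -1.789432 +0.347599 = -0.126059;  D = +0.068026+0.106129i
d^4_{2,0}: k∈[0..2] ⇒ +0.502803 -1.562721 +0.683011 = -0.376907;  D = +0.157392-0.342471i
d^4_{3,0}: k∈[0..1] ⇒ -0.677014 +0.789065 = +0.112051;  D = +0.110967-0.015549i
d^4_{4,0}: single k=0 term ⇒ +0.516821;  D = -0.336575-0.392201i
Y_4^{m'}(θ=1.0729,φ=4.314) and Σ D·Y over m':
  (-0.3366+0.3922i)·(-0.0060+0.2636i)  (-0.1110-0.0155i)·(+0.3771-0.1487i)  (+0.1574+0.3425i)·(-0.1077-0.1102i)  (-0.0680+0.1061i)·(+0.1081-0.2568i)  (+0.3532+0.0000i)·(-0.2139+0.0000i)  (+0.0680+0.1061i)·(-0.1081-0.2568i)  (+0.1574-0.3425i)·(-0.1077+0.1102i)  (+0.1110-0.0155i)·(-0.3771-0.1487i)  (-0.3366-0.3922i)·(-0.0060-0.2636i)
Y_4^0(R⁻¹ n̂) = -0.285261+0.000000i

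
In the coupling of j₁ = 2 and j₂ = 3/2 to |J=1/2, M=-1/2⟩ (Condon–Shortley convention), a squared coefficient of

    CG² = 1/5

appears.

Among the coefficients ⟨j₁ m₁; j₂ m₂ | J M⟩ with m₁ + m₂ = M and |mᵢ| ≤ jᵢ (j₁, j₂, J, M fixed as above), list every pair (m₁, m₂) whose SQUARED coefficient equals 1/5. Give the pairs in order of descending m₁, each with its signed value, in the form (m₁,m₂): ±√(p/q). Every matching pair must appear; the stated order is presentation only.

Admissible pairs with m₁+m₂ = M = -1/2: (-2,3/2), (-1,1/2), (0,-1/2), (1,-3/2)
  (m₁,m₂)=(1,-3/2): CG² = 1/10, CG = +√(1/10)
  (m₁,m₂)=(0,-1/2): CG² = 1/5, CG = −√(1/5)   ← matches the target
  (m₁,m₂)=(-1,1/2): CG² = 3/10, CG = +√(3/10)
  (m₁,m₂)=(-2,3/2): CG² = 2/5, CG = −√(2/5)
Pairs with CG² = 1/5: (0,-1/2): −√(1/5)

(0,-1/2): −√(1/5)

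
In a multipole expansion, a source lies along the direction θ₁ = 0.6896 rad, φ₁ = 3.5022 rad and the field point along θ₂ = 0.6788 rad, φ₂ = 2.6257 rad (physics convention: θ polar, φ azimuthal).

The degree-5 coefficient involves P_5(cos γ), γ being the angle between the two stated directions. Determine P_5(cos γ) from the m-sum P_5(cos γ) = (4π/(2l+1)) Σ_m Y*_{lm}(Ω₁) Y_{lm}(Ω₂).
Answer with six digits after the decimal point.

Addition theorem: P_5(cos γ) = (4π/11) Σ_m Y*_{lm}(Ω₁) Y_{lm}(Ω₂), m = −5…5:
  term(m=-5) = (-0.000710, -0.002073)   from Y*(Ω₁)=(0.011136, -0.047086), Y(Ω₂)=(0.038317, -0.024136)
  term(m=-4) = (-0.030774, -0.011739)   from Y*(Ω₁)=(0.023751, 0.184011), Y(Ω₂)=(-0.083981, 0.156402)
  term(m=-3) = (-0.128992, 0.072508)   from Y*(Ω₁)=(-0.182333, -0.342684), Y(Ω₂)=(-0.008812, -0.381105)
  term(m=-2) = (-0.032024, 0.173807)   from Y*(Ω₁)=(0.312277, 0.274560), Y(Ω₂)=(0.218163, 0.364769)
  term(m=-1) = (0.000632, 0.000759)   from Y*(Ω₁)=(-0.020376, -0.007684), Y(Ω₂)=(-0.039459, -0.022378)
  term(m=+0) = (0.152941, 0.000000)   from Y*(Ω₁)=(-0.392070, -0.000000), Y(Ω₂)=(-0.390085, 0.000000)
  term(m=+1) = (0.000632, -0.000759)   from Y*(Ω₁)=(0.020376, -0.007684), Y(Ω₂)=(0.039459, -0.022378)
  term(m=+2) = (-0.032024, -0.173807)   from Y*(Ω₁)=(0.312277, -0.274560), Y(Ω₂)=(0.218163, -0.364769)
  term(m=+3) = (-0.128992, -0.072508)   from Y*(Ω₁)=(0.182333, -0.342684), Y(Ω₂)=(0.008812, -0.381105)
  term(m=+4) = (-0.030774, 0.011739)   from Y*(Ω₁)=(0.023751, -0.184011), Y(Ω₂)=(-0.083981, -0.156402)
  term(m=+5) = (-0.000710, 0.002073)   from Y*(Ω₁)=(-0.011136, -0.047086), Y(Ω₂)=(-0.038317, -0.024136)
Accumulated sum (-0.230794, 0.000000); after 4π/(2l+1) scaling, (-0.263659, 0.000000) ⇒ P_5 = -0.263659

-0.263659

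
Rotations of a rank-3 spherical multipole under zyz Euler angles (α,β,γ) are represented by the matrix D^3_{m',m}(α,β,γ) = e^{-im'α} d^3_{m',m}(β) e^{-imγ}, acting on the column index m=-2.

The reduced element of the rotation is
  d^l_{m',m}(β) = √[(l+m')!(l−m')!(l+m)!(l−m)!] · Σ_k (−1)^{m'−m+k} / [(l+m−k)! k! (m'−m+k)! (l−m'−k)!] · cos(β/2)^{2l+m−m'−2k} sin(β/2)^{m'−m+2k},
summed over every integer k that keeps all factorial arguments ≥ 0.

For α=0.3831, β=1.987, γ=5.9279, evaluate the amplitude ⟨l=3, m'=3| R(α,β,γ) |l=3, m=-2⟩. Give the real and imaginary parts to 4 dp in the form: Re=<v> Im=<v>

Re=0.1574 Im=0.5293

First d^3_{3,-2}(β=1.9870), then the phase factors e^{-i(3)α} and e^{-i(-2)γ}:
Half-angle: c=0.545760, s=0.837941. N=√(720·1·1·120)=293.938769
Admissible k: 0..0 (factorial args all ≥0)
  k=0: (−1)^5·293.9388/(120)·0.5458^1·0.8379^5 = -0.552263
d^3_{3,-2}(1.9870) = -0.552263
D = (+0.409126-0.912478i)·(-0.552263)·(+0.757990-0.652266i) = +0.157431+0.529348i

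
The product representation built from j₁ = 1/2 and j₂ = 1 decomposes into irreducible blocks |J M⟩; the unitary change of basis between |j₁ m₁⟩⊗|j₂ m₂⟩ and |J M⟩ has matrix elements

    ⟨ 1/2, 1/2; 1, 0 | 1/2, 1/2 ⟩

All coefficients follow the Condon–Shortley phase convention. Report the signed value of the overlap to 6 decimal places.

+0.577350  (= +√(1/3))

√[2·1!0!1!/3! · 1!0!1!1!1!0!] = √(1/3)
  +(−1)^0/∏(0,1,0,1,0,0)! = 1  (running 1)
⟨..|..⟩ = √(1/3)·(1) = +0.577350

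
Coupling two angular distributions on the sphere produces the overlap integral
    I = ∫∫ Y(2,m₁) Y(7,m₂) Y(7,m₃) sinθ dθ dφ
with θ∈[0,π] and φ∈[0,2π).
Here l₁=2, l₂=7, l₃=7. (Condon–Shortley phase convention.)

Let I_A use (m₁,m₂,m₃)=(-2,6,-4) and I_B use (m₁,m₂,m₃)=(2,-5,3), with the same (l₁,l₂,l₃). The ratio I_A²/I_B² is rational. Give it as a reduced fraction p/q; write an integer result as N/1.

13/22

Shared (l₁,l₂,l₃)=(2,7,7): N and (l;000)² cancel in I_A²/I_B².
A: Δ = 2!·2!·12!/17! = 1/185640; Racah Σ t=2..2: t=2:+1/159667200 = 1/159667200; ⇒ 3j(2 7 7; -2 6 -4)² = 9/1190, sgn -1
B: Δ = 2!·2!·12!/17! = 1/185640; Racah Σ t=0..0: t=0:+1/29030400 = 1/29030400; ⇒ 3j(2 7 7; 2 -5 3)² = 99/7735, sgn +1
I_A²/I_B² = (9/1190)/(99/7735) = 13/22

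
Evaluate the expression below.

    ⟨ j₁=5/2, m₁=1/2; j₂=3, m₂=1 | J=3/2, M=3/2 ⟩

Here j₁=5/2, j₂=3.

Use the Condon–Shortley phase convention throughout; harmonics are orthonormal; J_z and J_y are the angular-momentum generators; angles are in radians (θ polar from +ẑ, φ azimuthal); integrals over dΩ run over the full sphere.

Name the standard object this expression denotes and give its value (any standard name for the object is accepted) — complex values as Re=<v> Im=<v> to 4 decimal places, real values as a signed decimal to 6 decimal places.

This is a Clebsch–Gordan (vector-coupling) coefficient.
√[4·4!1!2!/8! · 3!2!4!2!3!0!] = √(576/35)
  +(−1)^2/∏(2,2,0,2,1,0)! = 1/8  (running 1/8)
⟨..|..⟩ = √(576/35)·(1/8) = +0.507093

Clebsch–Gordan coefficient, +√(9/35) ≈ +0.507093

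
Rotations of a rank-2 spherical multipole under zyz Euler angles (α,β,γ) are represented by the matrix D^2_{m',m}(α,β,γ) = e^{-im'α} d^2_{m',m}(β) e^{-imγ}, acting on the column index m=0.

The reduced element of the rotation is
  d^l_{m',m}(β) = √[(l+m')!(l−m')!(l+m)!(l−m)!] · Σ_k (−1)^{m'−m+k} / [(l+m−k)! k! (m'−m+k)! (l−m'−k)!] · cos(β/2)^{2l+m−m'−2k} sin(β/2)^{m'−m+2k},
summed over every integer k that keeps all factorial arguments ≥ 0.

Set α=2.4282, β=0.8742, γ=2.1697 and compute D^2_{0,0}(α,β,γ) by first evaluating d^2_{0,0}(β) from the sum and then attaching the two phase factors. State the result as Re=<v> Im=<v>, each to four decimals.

Re=0.1175 Im=0.0000

D^2_{0,0}(2.4282,0.8742,2.1697) = e^{-i·0·2.4282}·d^2_{0,0}(0.8742)·e^{-i·0·2.1697}. Compute d first:
With c≡cos(β/2)=0.905983 and s≡sin(β/2)=0.423314, N=[2·2·2·2]^{1/2}=4.000000
k: max(0,(0)−(0))=0 … min(2+(0),2−(0))=2
  k=0: (−1)^0·4.0000/(4)·0.9060^4·0.4233^0 = +0.673721
  k=1: (−1)^1·4.0000/(1)·0.9060^2·0.4233^2 = -0.588336
  k=2: (−1)^2·4.0000/(4)·0.9060^0·0.4233^4 = +0.032111
d^2_{0,0}(0.8742) = +0.673721 -0.588336 +0.032111 = +0.117496
Attach z-rotation phases: D = e^{-i(0)(2.4282)}·(+0.117496)·e^{-i(0)(2.1697)} = +0.117496+0.000000i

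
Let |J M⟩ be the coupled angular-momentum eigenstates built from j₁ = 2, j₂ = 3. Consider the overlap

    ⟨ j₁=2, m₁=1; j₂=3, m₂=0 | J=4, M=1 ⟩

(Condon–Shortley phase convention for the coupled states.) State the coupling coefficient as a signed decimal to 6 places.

triangle: 1!·3!·5!/10! = 720/3628800
(j±m)!: 3!·1!·3!·3!·5!·3! = 155520
prefactor² = (2J+1)·Δ·N² = 1944/7
  k=0: +1/(0!·1!·1!·3!·2!·2!) = 1/24
  k=1: −1/(1!·0!·0!·2!·3!·3!) = -1/72
Σ = 1/36  ⇒  CG² = 1944/7·(1/36)² = 3/14
CG = +√(3/14) = +0.462910

+√(3/14) = +0.462910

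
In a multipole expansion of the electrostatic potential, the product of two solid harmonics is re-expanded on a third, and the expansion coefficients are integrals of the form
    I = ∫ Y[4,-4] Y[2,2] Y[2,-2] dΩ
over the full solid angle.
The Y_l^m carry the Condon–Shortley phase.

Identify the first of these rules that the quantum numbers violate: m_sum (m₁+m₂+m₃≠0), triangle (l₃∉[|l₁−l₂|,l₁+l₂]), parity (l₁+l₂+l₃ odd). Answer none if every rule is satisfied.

m_sum

m₁+m₂+m₃ = -4 + 2 − 2 = -4  ✗
triangle: |4−2|=2 ≤ l₃=2 ≤ 4+2=6
parity: l₁+l₂+l₃ = 8 is even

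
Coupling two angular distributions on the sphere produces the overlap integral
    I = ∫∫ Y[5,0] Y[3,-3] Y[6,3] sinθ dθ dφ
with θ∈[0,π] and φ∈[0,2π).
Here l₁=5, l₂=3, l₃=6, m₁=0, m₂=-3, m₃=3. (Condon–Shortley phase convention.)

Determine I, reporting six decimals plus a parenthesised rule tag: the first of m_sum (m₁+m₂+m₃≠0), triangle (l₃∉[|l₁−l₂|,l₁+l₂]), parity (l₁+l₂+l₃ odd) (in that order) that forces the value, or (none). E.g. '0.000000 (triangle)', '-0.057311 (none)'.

0.190675 (none)

Rules hold: Σm=0, L=14 even, 2≤6≤8.
N = 11·7·13 = 1001
Δ = 2!·8!·4!/15! = 1/675675
Racah Σ t=0..2: t=0:+1/8640 t=1:−1/2304 t=2:+1/8640 = -7/34560
⇒ 3j(5 3 6; 0 0 0)² = 7/429, sgn -1
Racah Σ t=0..0: t=0:+1/34560 = 1/34560
⇒ 3j(5 3 6; 0 -3 3)² = 4/143, sgn -1
4πI² = N·(3j₀)²·(3jₘ)² = 196/429
I = +1·√(0.456876/4π) = 0.19067531
No selection rule forces the value: the integral is nonzero (none).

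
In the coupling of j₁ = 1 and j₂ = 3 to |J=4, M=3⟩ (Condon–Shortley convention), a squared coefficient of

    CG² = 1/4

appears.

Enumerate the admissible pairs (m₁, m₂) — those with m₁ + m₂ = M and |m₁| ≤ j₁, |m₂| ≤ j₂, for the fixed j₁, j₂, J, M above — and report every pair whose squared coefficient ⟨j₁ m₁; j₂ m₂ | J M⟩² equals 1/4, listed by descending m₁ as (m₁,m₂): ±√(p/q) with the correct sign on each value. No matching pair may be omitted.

(0,3): +√(1/4)

Admissible pairs with m₁+m₂ = M = 3: (0,3), (1,2)
  (m₁,m₂)=(1,2): CG² = 3/4, CG = +√(3/4)
  (m₁,m₂)=(0,3): CG² = 1/4, CG = +√(1/4)   ← matches the target
Pairs with CG² = 1/4: (0,3): +√(1/4)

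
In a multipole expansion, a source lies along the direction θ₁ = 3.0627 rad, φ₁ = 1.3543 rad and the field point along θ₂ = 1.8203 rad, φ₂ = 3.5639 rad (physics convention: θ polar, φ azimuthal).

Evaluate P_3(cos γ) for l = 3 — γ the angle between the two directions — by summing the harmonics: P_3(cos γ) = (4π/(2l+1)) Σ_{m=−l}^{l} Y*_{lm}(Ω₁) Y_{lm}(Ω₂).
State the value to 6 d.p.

Term-by-term m-sum for l=3 (normalisation 4π/7 = 1.795196):
  [-3]  conj(Y_{3,-3})(Ω₁) = -0.00012 - 0.00016j ; Y_{3,-3}(Ω₂) = -0.11360 + 0.36226j ; Δ = 0.00007 - 0.00003j
  [-2]  conj(Y_{3,-2})(Ω₁) = 0.00574 - 0.00266j ; Y_{3,-2}(Ω₂) = -0.15735 + 0.17718j ; Δ = -0.00043 + 0.00144j
  [-1]  conj(Y_{3,-1})(Ω₁) = 0.02171 + 0.09873j ; Y_{3,-1}(Ω₂) = 0.19857 - 0.08923j ; Δ = 0.01312 + 0.01767j
  [+0]  conj(Y_{3,0})(Ω₁) = -0.73248 + 0.00000j ; Y_{3,0}(Ω₂) = 0.24835 + 0.00000j ; Δ = -0.18191 + 0.00000j
  [+1]  conj(Y_{3,1})(Ω₁) = -0.02171 + 0.09873j ; Y_{3,1}(Ω₂) = -0.19857 - 0.08923j ; Δ = 0.01312 - 0.01767j
  [+2]  conj(Y_{3,2})(Ω₁) = 0.00574 + 0.00266j ; Y_{3,2}(Ω₂) = -0.15735 - 0.17718j ; Δ = -0.00043 - 0.00144j
  [+3]  conj(Y_{3,3})(Ω₁) = 0.00012 - 0.00016j ; Y_{3,3}(Ω₂) = 0.11360 + 0.36226j ; Δ = 0.00007 + 0.00003j
Σ over m = -0.15639 + 0.00000j; ×(4π/7) → -0.28074 + 0.00000j. Real part: -0.280744

-0.280744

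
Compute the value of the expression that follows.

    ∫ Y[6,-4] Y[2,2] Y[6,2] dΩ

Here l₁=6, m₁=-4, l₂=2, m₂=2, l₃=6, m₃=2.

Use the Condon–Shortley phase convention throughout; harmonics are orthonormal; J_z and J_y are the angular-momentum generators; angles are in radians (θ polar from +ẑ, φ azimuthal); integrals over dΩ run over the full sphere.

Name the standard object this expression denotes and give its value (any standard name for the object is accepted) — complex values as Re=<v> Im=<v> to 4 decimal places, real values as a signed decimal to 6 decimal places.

This is a Gaunt coefficient — the integral of a triple product of spherical harmonics over the sphere.
Checks pass: Σm=0; 14 even; l₃=6∈[4,8].
(2·6+1)(2·2+1)(2·6+1) = 845
Δ: 2! 10! 2! / 15! → 1/90090
sum: t=0:+1/69120 t=1:−1/14400 t=2:+1/69120 = -7/172800
3j²(6 2 6; 0 0 0) = Δ·Π!·Σ² = 14/715  (sign -1)
sum: t=2:+1/322560 = 1/322560
3j²(6 2 6; -4 2 2) = Δ·Π!·Σ² = 18/1001  (sign +1)
combine: 4πI² = 845·14/715·18/1001 = 36/121
take √, sign -1: I = -0.15386989

Gaunt coefficient, -0.153870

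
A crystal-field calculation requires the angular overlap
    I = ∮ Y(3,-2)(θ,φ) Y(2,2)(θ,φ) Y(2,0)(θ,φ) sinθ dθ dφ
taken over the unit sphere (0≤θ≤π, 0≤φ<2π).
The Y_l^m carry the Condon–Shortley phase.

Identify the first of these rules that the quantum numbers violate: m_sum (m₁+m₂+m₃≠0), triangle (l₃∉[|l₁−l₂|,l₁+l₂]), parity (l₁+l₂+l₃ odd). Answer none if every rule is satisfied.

parity

azimuthal sum: -2 + 2 + 0 = 0  ✓
1 ≤ 2 ≤ 5 (triangle on l)  ✓
L = 3 + 2 + 2 = 7 (odd)  ✗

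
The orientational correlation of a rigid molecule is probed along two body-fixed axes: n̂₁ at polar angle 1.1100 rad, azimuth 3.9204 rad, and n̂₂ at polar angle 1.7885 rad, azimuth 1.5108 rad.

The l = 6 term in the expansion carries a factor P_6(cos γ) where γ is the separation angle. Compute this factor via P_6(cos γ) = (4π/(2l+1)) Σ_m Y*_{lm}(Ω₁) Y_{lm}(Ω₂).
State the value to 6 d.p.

-0.271012

Addition theorem: P_6(cos γ) = (4π/13) Σ_m Y*_{lm}(Ω₁) Y_{lm}(Ω₂), m = −6…6:
  term(m=-6) = -0.032889+0.099103i   from Y*(Ω₁)=-0.009862-0.249261i, Y(Ω₂)=-0.391751-0.147446i
  term(m=-5) = -0.119525+0.068177i   from Y*(Ω₁)=+0.313176+0.293186i, Y(Ω₂)=-0.094784+0.306430i
  term(m=-4) = +0.041628+0.009030i   from Y*(Ω₁)=-0.269726+0.007113i, Y(Ω₂)=-0.153343-0.037523i
  term(m=-3) = -0.032731-0.045349i   from Y*(Ω₁)=-0.119003+0.123804i, Y(Ω₂)=-0.058304+0.320423i
  term(m=-2) = -0.002547+0.023759i   from Y*(Ω₁)=-0.004370-0.331533i, Y(Ω₂)=-0.071550-0.008627i
  term(m=-1) = +0.013957-0.012540i   from Y*(Ω₁)=-0.041857-0.041309i, Y(Ω₂)=-0.019131+0.318480i
  term(m=+0) = -0.016147+0.000000i   from Y*(Ω₁)=+0.332581-0.000000i, Y(Ω₂)=-0.048551+0.000000i
  term(m=+1) = +0.013957+0.012540i   from Y*(Ω₁)=+0.041857-0.041309i, Y(Ω₂)=+0.019131+0.318480i
  term(m=+2) = -0.002547-0.023759i   from Y*(Ω₁)=-0.004370+0.331533i, Y(Ω₂)=-0.071550+0.008627i
  term(m=+3) = -0.032731+0.045349i   from Y*(Ω₁)=+0.119003+0.123804i, Y(Ω₂)=+0.058304+0.320423i
  term(m=+4) = +0.041628-0.009030i   from Y*(Ω₁)=-0.269726-0.007113i, Y(Ω₂)=-0.153343+0.037523i
  term(m=+5) = -0.119525-0.068177i   from Y*(Ω₁)=-0.313176+0.293186i, Y(Ω₂)=+0.094784+0.306430i
  term(m=+6) = -0.032889-0.099103i   from Y*(Ω₁)=-0.009862+0.249261i, Y(Ω₂)=-0.391751+0.147446i
Total Σ_m = -0.280364+0.000000i. Multiply by 0.966644: -0.271012+0.000000i. P_6(cos γ) = -0.271012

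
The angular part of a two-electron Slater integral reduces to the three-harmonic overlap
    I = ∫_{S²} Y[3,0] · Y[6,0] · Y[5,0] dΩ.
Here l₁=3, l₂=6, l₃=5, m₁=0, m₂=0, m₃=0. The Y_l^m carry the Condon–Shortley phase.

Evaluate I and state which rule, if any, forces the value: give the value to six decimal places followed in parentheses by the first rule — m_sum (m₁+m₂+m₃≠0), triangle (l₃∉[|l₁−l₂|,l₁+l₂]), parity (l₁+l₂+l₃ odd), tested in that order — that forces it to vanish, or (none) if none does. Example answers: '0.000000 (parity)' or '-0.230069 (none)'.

0.145631 (none)

Rules hold: Σm=0, L=14 even, 3≤5≤9.
N = 7·13·11 = 1001
Δ = 4!·2!·8!/15! = 1/675675
Racah Σ t=1..3: t=1:−1/8640 t=2:+1/2304 t=3:−1/8640 = 7/34560
⇒ 3j(3 6 5; 0 0 0)² = 7/429, sgn -1
(m-triple is (0,0,0) — same symbol as above.)
4πI² = N·(3j₀)²·(3jₘ)² = 343/1287
I = +1·√(0.266511/4π) = 0.14563067
No selection rule forces the value: the integral is nonzero (none).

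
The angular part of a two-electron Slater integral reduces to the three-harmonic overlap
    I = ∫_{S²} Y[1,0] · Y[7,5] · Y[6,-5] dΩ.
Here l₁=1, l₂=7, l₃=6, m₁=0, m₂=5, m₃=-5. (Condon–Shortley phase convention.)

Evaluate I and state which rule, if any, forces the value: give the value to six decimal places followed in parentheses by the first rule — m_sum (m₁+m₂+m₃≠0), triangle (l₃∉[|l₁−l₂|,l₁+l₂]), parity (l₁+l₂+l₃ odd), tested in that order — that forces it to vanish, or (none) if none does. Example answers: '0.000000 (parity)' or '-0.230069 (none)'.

m-sum 0 ✓  L=14 even ✓  6≤6≤8 ✓
Π(2lᵢ+1) = 3×15×13 = 585
triangle coeff Δ(1,7,6) = 1/1365
Σ_t [1,1]: t=1:−1/518400 = -1/518400
(3j)²=7/195 [(1 7 6; 0 0 0)], sign=-1
Σ_t [1,1]: t=1:−1/39916800 = -1/39916800
(3j)²=8/455 [(1 7 6; 0 5 -5)], sign=+1
⇒ 4πI² = 24/65
I = (-1)√(24/65/(4π)) = -0.17141310
No selection rule forces the value: the integral is nonzero (none).

-0.171413 (none)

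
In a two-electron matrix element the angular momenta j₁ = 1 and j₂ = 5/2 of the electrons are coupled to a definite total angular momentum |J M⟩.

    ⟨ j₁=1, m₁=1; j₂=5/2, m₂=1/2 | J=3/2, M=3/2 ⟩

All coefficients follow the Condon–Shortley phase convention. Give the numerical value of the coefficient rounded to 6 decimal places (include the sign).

+0.258199

triangle: 2!×0!×3!/6! = 12/720
(j±m)!: 2!×0!×3!×2!×3!×0! = 144
prefactor² = (2J+1)×Δ×N² = 48/5
  k=0: +1/(0!×2!×0!×3!×0!×0!) = 1/12
Σ = 1/12  ⇒  CG² = 48/5×(1/12)² = 1/15
CG = +√(1/15) = +0.258199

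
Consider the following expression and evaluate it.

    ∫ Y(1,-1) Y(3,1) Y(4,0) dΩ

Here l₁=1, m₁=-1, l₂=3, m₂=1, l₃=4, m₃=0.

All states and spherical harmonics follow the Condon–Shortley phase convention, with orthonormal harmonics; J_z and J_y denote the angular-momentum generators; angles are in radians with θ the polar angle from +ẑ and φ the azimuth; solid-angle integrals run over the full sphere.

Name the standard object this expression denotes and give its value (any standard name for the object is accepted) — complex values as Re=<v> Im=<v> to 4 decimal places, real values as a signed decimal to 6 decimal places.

Gaunt coefficient, +0.150786

This is a Gaunt coefficient — the integral of a triple product of spherical harmonics over the sphere.
Checks pass: Σm=0; 8 even; l₃=4∈[2,4].
(2·1+1)(2·3+1)(2·4+1) = 189
Δ: 0! 2! 6! / 9! → 1/252
sum: t=0:+1/36 = 1/36
3j²(1 3 4; 0 0 0) = Δ·Π!·Σ² = 4/63  (sign +1)
sum: t=0:+1/96 = 1/96
3j²(1 3 4; -1 1 0) = Δ·Π!·Σ² = 1/42  (sign +1)
combine: 4πI² = 189·4/63·1/42 = 2/7
take √, sign +1: I = 0.15078601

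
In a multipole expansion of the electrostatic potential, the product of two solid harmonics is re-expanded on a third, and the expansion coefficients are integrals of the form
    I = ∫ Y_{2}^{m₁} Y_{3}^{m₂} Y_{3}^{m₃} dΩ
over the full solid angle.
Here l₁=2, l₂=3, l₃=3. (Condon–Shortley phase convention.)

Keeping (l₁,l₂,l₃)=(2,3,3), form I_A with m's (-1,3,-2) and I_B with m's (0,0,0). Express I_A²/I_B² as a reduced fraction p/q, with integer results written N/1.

25/16

Same 2,3,3: normalisation and zero-m 3j drop out of the ratio.
A: Δ: 2! 2! 4! / 9! → 1/3780; sum: t=2:+1/48 = 1/48; 3j²(2 3 3; -1 3 -2) = Δ·Π!·Σ² = 5/84  (sign -1)
B: Δ: 2! 2! 4! / 9! → 1/3780; sum: t=0:+1/24 t=1:−1/4 t=2:+1/24 = -1/6; 3j²(2 3 3; 0 0 0) = Δ·Π!·Σ² = 4/105  (sign +1)
I_A²/I_B² = (5/84)/(4/105) = 25/16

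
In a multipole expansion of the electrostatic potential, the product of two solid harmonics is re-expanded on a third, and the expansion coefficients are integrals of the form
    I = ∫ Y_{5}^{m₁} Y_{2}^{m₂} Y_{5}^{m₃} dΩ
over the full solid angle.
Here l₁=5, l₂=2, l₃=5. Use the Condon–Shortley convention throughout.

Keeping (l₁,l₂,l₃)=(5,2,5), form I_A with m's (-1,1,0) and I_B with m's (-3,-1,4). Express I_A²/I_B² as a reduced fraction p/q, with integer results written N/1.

5/147

Shared (l₁,l₂,l₃)=(5,2,5): N and (l;000)² cancel in I_A²/I_B².
A: Δ = 2!·8!·2!/13! = 1/38610; Racah Σ t=1..2: t=1:−1/1440 t=2:+1/1152 = 1/5760; ⇒ 3j(5 2 5; -1 1 0)² = 1/858, sgn -1
B: Δ = 2!·8!·2!/13! = 1/38610; Racah Σ t=0..1: t=0:+1/80640 t=1:−1/10080 = -1/11520; ⇒ 3j(5 2 5; -3 -1 4)² = 49/1430, sgn +1
I_A²/I_B² = (1/858)/(49/1430) = 5/147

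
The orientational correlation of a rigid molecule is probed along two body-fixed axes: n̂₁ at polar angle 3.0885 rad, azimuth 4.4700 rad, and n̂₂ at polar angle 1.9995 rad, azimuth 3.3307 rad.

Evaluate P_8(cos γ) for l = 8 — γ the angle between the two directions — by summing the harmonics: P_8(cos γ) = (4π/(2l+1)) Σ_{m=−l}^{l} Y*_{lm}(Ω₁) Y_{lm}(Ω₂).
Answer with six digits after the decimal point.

-0.221565

Expand P_8 via completeness: Σ_{m} conj(Y_{8,m}) at Ω₁ times Y_{8,m} at Ω₂ —
  term(m=-8) = -0.000000+0.000000i   from Y*(Ω₁)=-0.000000-0.000000i, Y(Ω₂)=+0.013974-0.240925i
  term(m=-7) = -0.000000+0.000000i   from Y*(Ω₁)=-0.000000+0.000000i, Y(Ω₂)=+0.107891-0.427807i
  term(m=-6) = +0.000000+0.000000i   from Y*(Ω₁)=-0.000000+0.000000i, Y(Ω₂)=+0.143292-0.307436i
  term(m=-5) = -0.000000+0.000000i   from Y*(Ω₁)=+0.000004+0.000001i, Y(Ω₂)=-0.050236+0.069591i
  term(m=-4) = +0.000006+0.000038i   from Y*(Ω₁)=+0.000060-0.000088i, Y(Ω₂)=-0.261269+0.246554i
  term(m=-3) = +0.000178+0.000051i   from Y*(Ω₁)=-0.001374-0.001544i, Y(Ω₂)=-0.075625+0.048188i
  term(m=-2) = -0.005810+0.006790i   from Y*(Ω₁)=-0.025322+0.013337i, Y(Ω₂)=+0.290180-0.115301i
  term(m=-1) = +0.016593+0.036038i   from Y*(Ω₁)=+0.061317+0.247995i, Y(Ω₂)=+0.152534-0.029194i
  term(m=+0) = -0.321671+0.000000i   from Y*(Ω₁)=+1.104829-0.000000i, Y(Ω₂)=-0.291150+0.000000i
  term(m=+1) = +0.016593-0.036038i   from Y*(Ω₁)=-0.061317+0.247995i, Y(Ω₂)=-0.152534-0.029194i
  term(m=+2) = -0.005810-0.006790i   from Y*(Ω₁)=-0.025322-0.013337i, Y(Ω₂)=+0.290180+0.115301i
  term(m=+3) = +0.000178-0.000051i   from Y*(Ω₁)=+0.001374-0.001544i, Y(Ω₂)=+0.075625+0.048188i
  term(m=+4) = +0.000006-0.000038i   from Y*(Ω₁)=+0.000060+0.000088i, Y(Ω₂)=-0.261269-0.246554i
  term(m=+5) = -0.000000-0.000000i   from Y*(Ω₁)=-0.000004+0.000001i, Y(Ω₂)=+0.050236+0.069591i
  term(m=+6) = +0.000000-0.000000i   from Y*(Ω₁)=-0.000000-0.000000i, Y(Ω₂)=+0.143292+0.307436i
  term(m=+7) = -0.000000-0.000000i   from Y*(Ω₁)=+0.000000+0.000000i, Y(Ω₂)=-0.107891-0.427807i
  term(m=+8) = -0.000000-0.000000i   from Y*(Ω₁)=-0.000000+0.000000i, Y(Ω₂)=+0.013974+0.240925i
Accumulated sum -0.299738-0.000000i; after 4π/(2l+1) scaling, -0.221565-0.000000i ⇒ P_8 = -0.221565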